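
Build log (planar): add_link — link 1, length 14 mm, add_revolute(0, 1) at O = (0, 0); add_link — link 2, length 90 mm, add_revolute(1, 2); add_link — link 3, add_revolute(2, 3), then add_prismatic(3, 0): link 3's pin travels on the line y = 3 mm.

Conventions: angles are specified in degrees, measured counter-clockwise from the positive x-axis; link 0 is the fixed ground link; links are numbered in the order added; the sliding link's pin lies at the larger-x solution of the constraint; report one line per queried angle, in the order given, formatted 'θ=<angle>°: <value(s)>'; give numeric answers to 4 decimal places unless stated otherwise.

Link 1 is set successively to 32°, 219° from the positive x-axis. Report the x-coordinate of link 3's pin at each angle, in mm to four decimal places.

geometry: r = 14 mm, L = 90 mm, e = 3 mm
θ=32°: crank pin P = (r cos θ, r sin θ) = (11.872673, 7.418870)
θ=32°: h = r sin θ − e = 7.418870 − 3 = 4.418870
θ=32°: x = r cos θ + √(L² − h²) = 11.872673 + 89.891454 = 101.764128
θ=219°: crank pin P = (r cos θ, r sin θ) = (-10.880043, -8.810485)
θ=219°: h = r sin θ − e = -8.810485 − 3 = -11.810485
θ=219°: x = r cos θ + √(L² − h²) = -10.880043 + 89.221704 = 78.341660

θ=32°: 101.7641
θ=219°: 78.3417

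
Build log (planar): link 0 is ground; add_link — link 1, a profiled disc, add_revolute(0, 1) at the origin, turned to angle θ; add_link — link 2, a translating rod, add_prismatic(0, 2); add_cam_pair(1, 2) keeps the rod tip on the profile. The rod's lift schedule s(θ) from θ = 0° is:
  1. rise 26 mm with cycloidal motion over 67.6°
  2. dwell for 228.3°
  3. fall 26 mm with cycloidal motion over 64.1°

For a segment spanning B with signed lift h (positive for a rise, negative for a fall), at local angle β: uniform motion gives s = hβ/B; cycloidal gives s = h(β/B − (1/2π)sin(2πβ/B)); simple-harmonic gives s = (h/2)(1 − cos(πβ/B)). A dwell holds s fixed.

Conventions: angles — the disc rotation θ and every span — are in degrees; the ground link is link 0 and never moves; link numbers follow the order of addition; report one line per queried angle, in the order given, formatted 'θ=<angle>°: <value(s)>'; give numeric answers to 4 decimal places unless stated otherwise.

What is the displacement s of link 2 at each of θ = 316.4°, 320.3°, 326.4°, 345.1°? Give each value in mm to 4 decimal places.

seg 1 [0°–67.6°] cycloidal, h=26: full span → s += 26 → s = 26.0000
seg 2 [67.6°–295.9°] dwell: s stays 26.0000
seg 3 [295.9°–360°] cycloidal, h=-26: θ=316.4° here. β=20.5, B=64.1. -26·(0.3198 − sin(2π·0.3198)/(2π)) = -4.5689 → s = 21.4311
seg 3 [295.9°–360°] cycloidal, h=-26: θ=320.3° here. β=24.4, B=64.1. -26·(0.3807 − sin(2π·0.3807)/(2π)) = -7.0768 → s = 18.9232
seg 3 [295.9°–360°] cycloidal, h=-26: θ=326.4° here. β=30.5, B=64.1. -26·(0.4758 − sin(2π·0.4758)/(2π)) = -11.7450 → s = 14.2550
seg 3 [295.9°–360°] cycloidal, h=-26: θ=345.1° here. β=49.2, B=64.1. -26·(0.7676 − sin(2π·0.7676)/(2π)) = -24.0692 → s = 1.9308

θ=316.4°: 21.4311
θ=320.3°: 18.9232
θ=326.4°: 14.2550
θ=345.1°: 1.9308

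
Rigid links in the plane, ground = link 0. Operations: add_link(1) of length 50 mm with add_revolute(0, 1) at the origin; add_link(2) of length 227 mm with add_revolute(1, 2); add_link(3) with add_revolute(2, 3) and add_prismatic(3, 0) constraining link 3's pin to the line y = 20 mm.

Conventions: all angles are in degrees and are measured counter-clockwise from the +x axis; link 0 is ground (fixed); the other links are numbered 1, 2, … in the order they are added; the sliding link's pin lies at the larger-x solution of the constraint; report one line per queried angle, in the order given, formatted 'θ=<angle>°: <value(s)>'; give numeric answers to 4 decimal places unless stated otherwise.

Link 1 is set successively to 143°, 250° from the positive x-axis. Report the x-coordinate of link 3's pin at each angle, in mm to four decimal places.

geometry: r = 50 mm, L = 227 mm, e = 20 mm
θ=143°: crank pin P = (r cos θ, r sin θ) = (-39.931776, 30.090751)
θ=143°: h = r sin θ − e = 30.090751 − 20 = 10.090751
θ=143°: x = r cos θ + √(L² − h²) = -39.931776 + 226.775609 = 186.843833
θ=250°: crank pin P = (r cos θ, r sin θ) = (-17.101007, -46.984631)
θ=250°: h = r sin θ − e = -46.984631 − 20 = -66.984631
θ=250°: x = r cos θ + √(L² − h²) = -17.101007 + 216.891815 = 199.790807

θ=143°: 186.8438
θ=250°: 199.7908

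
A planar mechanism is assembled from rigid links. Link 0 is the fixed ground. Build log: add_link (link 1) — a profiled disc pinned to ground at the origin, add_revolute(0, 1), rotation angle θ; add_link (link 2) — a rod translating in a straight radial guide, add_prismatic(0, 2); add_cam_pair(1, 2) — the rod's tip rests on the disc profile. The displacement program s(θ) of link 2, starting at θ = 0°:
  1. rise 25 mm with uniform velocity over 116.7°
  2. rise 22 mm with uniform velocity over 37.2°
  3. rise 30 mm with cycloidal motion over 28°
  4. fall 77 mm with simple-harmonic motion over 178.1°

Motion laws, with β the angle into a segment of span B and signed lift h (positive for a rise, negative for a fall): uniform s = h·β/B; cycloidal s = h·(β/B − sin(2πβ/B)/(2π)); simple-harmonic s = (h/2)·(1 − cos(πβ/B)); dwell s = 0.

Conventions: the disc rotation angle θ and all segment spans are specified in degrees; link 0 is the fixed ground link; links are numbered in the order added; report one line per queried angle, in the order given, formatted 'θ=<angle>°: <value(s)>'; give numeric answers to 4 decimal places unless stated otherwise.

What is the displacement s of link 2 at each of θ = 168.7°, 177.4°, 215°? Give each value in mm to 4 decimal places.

seg 1 [0°–116.7°] uniform, h=25: full span → s += 25 → s = 25.0000
seg 2 [116.7°–153.9°] uniform, h=22: full span → s += 22 → s = 47.0000
seg 3 [153.9°–181.9°] cycloidal, h=30: θ=168.7° here. β=14.8, B=28. 30·(0.5286 − sin(2π·0.5286)/(2π)) = 16.7097 → s = 63.7097
seg 3 [153.9°–181.9°] cycloidal, h=30: θ=177.4° here. β=23.5, B=28. 30·(0.8393 − sin(2π·0.8393)/(2π)) = 29.2214 → s = 76.2214
seg 3 [153.9°–181.9°] cycloidal, h=30: full span → s += 30 → s = 77.0000
seg 4 [181.9°–360°] simple-harmonic, h=-77: θ=215° here. β=33.1, B=178.1. -77/2·(1 − cos(π·0.1859)) = -6.3780 → s = 70.6220

θ=168.7°: 63.7097
θ=177.4°: 76.2214
θ=215°: 70.6220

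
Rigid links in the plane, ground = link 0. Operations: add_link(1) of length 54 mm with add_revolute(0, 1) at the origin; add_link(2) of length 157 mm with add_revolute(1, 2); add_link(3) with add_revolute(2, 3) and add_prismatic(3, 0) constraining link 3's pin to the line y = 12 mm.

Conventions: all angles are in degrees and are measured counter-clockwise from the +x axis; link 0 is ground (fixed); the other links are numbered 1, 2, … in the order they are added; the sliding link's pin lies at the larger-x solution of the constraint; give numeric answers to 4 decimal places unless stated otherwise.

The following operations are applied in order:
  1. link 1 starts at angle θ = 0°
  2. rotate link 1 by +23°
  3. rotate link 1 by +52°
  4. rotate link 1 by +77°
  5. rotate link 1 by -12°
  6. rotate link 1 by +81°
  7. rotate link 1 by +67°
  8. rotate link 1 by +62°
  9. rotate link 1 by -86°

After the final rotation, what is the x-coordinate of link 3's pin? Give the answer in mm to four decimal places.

geometry: r = 54 mm, L = 157 mm, e = 12 mm; θ starts at 0°
rotate link 1 by +23°: θ ← 0° +23° = 23°
rotate link 1 by +52°: θ ← 23° +52° = 75°
rotate link 1 by +77°: θ ← 75° +77° = 152°
rotate link 1 by -12°: θ ← 152° -12° = 140°
rotate link 1 by +81°: θ ← 140° +81° = 221°
rotate link 1 by +67°: θ ← 221° +67° = 288°
rotate link 1 by +62°: θ ← 288° +62° = 350°
rotate link 1 by -86°: θ ← 350° -86° = 264°
crank pin P = (r cos θ, r sin θ) = (-5.644537, -53.704182)
h = r sin θ − e = -53.704182 − 12 = -65.704182
x = r cos θ + √(L² − h²) = -5.644537 + 142.590183 = 136.945646

136.9456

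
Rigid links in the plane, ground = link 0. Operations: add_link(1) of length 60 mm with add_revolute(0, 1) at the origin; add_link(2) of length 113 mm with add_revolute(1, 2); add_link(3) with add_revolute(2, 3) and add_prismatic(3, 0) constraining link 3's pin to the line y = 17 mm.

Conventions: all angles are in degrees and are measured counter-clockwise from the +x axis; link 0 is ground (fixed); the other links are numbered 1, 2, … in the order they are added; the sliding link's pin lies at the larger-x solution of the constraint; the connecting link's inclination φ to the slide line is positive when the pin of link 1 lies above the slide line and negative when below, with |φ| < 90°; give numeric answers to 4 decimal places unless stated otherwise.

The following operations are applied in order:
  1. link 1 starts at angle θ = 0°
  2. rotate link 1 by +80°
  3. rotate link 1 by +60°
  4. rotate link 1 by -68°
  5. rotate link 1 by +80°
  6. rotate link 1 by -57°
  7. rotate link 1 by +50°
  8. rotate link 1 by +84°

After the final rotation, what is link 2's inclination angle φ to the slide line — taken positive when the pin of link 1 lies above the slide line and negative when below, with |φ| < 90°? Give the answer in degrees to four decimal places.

geometry: r = 60 mm, L = 113 mm, e = 17 mm; θ starts at 0°
rotate link 1 by +80°: θ ← 0° +80° = 80°
rotate link 1 by +60°: θ ← 80° +60° = 140°
rotate link 1 by -68°: θ ← 140° -68° = 72°
rotate link 1 by +80°: θ ← 72° +80° = 152°
rotate link 1 by -57°: θ ← 152° -57° = 95°
rotate link 1 by +50°: θ ← 95° +50° = 145°
rotate link 1 by +84°: θ ← 145° +84° = 229°
h = r sin θ − e = -45.282575 − 17 = -62.282575
sin φ = h / L = -62.282575 / 113 = -0.55117323
φ = arcsin(-0.55117323) = -33.447539°

-33.4475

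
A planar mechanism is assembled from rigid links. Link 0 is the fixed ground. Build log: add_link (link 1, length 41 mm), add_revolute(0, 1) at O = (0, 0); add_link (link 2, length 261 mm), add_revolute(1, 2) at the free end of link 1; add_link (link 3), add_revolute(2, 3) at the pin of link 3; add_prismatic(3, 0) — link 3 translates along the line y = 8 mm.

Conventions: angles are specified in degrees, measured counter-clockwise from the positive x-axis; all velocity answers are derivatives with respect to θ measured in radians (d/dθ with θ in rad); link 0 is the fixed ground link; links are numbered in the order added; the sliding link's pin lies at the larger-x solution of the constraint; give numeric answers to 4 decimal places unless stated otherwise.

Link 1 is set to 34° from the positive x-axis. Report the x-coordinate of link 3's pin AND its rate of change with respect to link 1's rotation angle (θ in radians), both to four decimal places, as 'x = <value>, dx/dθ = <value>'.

geometry: r = 41 mm, L = 261 mm, e = 8 mm
crank pin P = (r cos θ, r sin θ) = (33.990540, 22.926909)
h = r sin θ − e = 22.926909 − 8 = 14.926909
x = r cos θ + √(L² − h²) = 33.990540 + 260.572806 = 294.563347
dx/dθ = −r sin θ − h·r cos θ/√(L² − h²) (θ in radians; h = 14.926909) = -24.874057

x = 294.5633, dx/dθ = -24.8741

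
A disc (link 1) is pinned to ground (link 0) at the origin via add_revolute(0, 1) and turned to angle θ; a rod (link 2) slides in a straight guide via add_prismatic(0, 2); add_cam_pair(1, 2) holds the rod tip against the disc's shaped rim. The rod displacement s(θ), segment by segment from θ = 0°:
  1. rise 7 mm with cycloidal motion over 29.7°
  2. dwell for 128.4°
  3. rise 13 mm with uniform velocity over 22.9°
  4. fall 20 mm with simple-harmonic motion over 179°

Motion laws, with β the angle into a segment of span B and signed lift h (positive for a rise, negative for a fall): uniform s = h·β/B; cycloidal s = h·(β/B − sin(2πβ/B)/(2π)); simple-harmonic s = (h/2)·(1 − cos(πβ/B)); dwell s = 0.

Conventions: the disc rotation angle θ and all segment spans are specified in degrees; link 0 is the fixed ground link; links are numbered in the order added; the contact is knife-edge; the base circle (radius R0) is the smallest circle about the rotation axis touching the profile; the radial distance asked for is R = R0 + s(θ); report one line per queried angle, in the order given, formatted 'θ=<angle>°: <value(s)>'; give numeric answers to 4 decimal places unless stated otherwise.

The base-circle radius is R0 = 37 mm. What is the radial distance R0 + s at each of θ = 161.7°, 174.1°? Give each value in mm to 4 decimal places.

segment 1 (0° to 29.7°, cycloidal, h = 7) is passed completely: s = 0.0000 + (7) = 7.0000
segment 2 (29.7° to 158.1°, dwell): s unchanged at 7.0000
θ = 161.7° falls in segment 3 (158.1° to 181°, uniform, h = 13): β = 161.7 − 158.1 = 3.6°, B = 22.9°; Δs = 13·3.6/22.9 = 2.0437; s = 7.0000 + 2.0437 = 9.0437
θ = 174.1° falls in segment 3 (158.1° to 181°, uniform, h = 13): β = 174.1 − 158.1 = 16°, B = 22.9°; Δs = 13·16/22.9 = 9.0830; s = 7.0000 + 9.0830 = 16.0830
θ=161.7°: R = R0 + s = 37 + 9.0437 = 46.0437
θ=174.1°: R = R0 + s = 37 + 16.0830 = 53.0830

θ=161.7°: 46.0437
θ=174.1°: 53.0830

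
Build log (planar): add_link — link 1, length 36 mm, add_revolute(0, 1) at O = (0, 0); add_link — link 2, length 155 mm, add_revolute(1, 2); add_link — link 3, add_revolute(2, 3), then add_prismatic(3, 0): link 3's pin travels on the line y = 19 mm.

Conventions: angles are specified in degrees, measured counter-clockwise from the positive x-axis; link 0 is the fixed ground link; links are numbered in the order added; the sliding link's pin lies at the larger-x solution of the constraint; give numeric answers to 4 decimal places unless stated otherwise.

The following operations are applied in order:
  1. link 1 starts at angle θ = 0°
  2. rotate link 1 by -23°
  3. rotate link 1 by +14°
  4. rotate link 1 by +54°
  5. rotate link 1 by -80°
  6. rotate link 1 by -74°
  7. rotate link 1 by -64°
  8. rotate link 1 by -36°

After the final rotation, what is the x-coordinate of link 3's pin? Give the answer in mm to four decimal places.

geometry: r = 36 mm, L = 155 mm, e = 19 mm; θ starts at 0°
rotate link 1 by -23°: θ ← 0° -23° = -23°
rotate link 1 by +14°: θ ← -23° +14° = -9°
rotate link 1 by +54°: θ ← -9° +54° = 45°
rotate link 1 by -80°: θ ← 45° -80° = -35°
rotate link 1 by -74°: θ ← -35° -74° = -109°
rotate link 1 by -64°: θ ← -109° -64° = -173°
rotate link 1 by -36°: θ ← -173° -36° = -209°
crank pin P = (r cos θ, r sin θ) = (-31.486309, 17.453146)
h = r sin θ − e = 17.453146 − 19 = -1.546854
x = r cos θ + √(L² − h²) = -31.486309 + 154.992281 = 123.505972

123.5060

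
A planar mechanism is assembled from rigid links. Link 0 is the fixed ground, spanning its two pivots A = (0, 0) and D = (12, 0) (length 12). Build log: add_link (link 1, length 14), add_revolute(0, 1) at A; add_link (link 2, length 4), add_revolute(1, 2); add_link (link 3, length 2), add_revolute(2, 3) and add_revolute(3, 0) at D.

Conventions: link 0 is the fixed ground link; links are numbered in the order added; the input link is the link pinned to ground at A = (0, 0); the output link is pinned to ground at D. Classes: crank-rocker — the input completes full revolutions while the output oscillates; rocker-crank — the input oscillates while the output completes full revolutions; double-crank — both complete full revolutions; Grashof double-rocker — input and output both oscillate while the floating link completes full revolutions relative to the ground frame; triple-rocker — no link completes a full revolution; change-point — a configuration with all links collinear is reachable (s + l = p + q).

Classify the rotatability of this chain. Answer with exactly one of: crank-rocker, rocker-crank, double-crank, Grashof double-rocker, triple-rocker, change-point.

lengths: ground=12, input=14, coupler=4, output=2
sorted: s=2 (shortest), l=14 (longest), p+q=16
s + l = 16 vs p + q = 16
s + l = p + q → change-point (collinear configuration reachable)

change-point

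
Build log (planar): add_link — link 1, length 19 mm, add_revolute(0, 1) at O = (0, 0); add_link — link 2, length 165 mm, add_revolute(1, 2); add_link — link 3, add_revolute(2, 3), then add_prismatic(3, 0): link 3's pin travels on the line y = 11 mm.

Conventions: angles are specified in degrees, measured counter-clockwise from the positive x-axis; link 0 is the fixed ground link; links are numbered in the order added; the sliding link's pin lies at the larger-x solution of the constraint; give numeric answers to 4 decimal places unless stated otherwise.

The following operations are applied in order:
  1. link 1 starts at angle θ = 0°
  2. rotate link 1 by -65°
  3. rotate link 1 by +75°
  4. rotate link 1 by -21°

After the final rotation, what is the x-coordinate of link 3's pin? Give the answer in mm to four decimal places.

geometry: r = 19 mm, L = 165 mm, e = 11 mm; θ starts at 0°
rotate link 1 by -65°: θ ← 0° -65° = -65°
rotate link 1 by +75°: θ ← -65° +75° = 10°
rotate link 1 by -21°: θ ← 10° -21° = -11°
crank pin P = (r cos θ, r sin θ) = (18.650916, -3.625371)
h = r sin θ − e = -3.625371 − 11 = -14.625371
x = r cos θ + √(L² − h²) = 18.650916 + 164.350536 = 183.001452

183.0015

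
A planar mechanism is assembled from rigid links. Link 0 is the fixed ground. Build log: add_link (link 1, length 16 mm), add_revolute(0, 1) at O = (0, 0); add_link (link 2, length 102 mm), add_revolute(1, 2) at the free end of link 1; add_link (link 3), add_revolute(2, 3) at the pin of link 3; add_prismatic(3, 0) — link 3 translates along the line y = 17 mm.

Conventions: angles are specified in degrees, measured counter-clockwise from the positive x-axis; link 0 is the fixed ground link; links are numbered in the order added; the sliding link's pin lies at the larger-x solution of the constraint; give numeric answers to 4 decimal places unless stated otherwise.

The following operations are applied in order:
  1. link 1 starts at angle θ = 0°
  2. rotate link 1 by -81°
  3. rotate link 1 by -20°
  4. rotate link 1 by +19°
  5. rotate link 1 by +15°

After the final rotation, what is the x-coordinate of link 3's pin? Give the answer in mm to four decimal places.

geometry: r = 16 mm, L = 102 mm, e = 17 mm; θ starts at 0°
rotate link 1 by -81°: θ ← 0° -81° = -81°
rotate link 1 by -20°: θ ← -81° -20° = -101°
rotate link 1 by +19°: θ ← -101° +19° = -82°
rotate link 1 by +15°: θ ← -82° +15° = -67°
crank pin P = (r cos θ, r sin θ) = (6.251698, -14.728078)
h = r sin θ − e = -14.728078 − 17 = -31.728078
x = r cos θ + √(L² − h²) = 6.251698 + 96.939822 = 103.191520

103.1915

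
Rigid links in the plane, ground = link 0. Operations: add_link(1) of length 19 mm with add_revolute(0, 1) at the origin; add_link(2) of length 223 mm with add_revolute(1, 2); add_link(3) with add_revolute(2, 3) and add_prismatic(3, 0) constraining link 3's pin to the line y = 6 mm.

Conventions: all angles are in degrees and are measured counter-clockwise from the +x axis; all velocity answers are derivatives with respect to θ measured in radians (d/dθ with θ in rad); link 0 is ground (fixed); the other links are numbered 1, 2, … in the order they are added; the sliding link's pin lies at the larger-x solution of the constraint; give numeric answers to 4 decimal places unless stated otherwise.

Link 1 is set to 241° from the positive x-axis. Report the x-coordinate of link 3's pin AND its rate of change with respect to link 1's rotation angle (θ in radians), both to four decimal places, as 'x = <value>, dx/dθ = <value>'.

geometry: r = 19 mm, L = 223 mm, e = 6 mm
crank pin P = (r cos θ, r sin θ) = (-9.211383, -16.617774)
h = r sin θ − e = -16.617774 − 6 = -22.617774
x = r cos θ + √(L² − h²) = -9.211383 + 221.850031 = 212.638648
dx/dθ = −r sin θ − h·r cos θ/√(L² − h²) (θ in radians; h = -22.617774) = 15.678667

x = 212.6386, dx/dθ = 15.6787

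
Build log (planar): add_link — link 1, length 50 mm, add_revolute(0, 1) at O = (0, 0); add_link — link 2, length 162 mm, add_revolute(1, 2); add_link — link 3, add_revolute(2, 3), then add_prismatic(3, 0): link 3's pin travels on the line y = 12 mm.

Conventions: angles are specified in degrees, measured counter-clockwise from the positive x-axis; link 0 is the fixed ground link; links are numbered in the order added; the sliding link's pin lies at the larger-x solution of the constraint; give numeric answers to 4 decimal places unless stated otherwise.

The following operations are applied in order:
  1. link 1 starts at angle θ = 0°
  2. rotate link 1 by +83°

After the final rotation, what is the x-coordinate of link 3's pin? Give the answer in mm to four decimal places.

geometry: r = 50 mm, L = 162 mm, e = 12 mm; θ starts at 0°
rotate link 1 by +83°: θ ← 0° +83° = 83°
crank pin P = (r cos θ, r sin θ) = (6.093467, 49.627308)
h = r sin θ − e = 49.627308 − 12 = 37.627308
x = r cos θ + √(L² − h²) = 6.093467 + 157.569622 = 163.663089

163.6631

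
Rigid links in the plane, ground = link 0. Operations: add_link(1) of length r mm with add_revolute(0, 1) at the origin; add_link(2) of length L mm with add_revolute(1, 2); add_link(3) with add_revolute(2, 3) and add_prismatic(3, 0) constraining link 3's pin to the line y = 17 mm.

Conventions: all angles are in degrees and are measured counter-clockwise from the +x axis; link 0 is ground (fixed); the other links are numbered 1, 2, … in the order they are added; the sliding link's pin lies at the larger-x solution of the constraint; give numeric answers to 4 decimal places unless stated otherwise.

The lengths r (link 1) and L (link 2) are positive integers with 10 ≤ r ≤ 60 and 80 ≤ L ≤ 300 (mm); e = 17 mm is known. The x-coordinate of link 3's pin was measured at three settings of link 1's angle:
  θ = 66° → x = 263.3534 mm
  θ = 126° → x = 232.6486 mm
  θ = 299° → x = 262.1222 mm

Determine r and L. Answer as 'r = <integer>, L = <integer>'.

constraint per measurement: (x − r cos θ)² + (r sin θ − e)² = L²
subtracting the θ₁ and θ₂ equations cancels the r² and L² terms:
r = (x₁² − x₂²) / (2[(x₁cos θ₁ + e sin θ₁) − (x₂cos θ₂ + e sin θ₂)]) = 30.9999 → r = 31
L² = (x₁ − r cos θ₁)² + (r sin θ₁ − e)² = 63000.9768 → L = 251.0000 → L = 251
check at θ₃=299°: x = 262.1222 (printed 262.1222) ✓

r = 31, L = 251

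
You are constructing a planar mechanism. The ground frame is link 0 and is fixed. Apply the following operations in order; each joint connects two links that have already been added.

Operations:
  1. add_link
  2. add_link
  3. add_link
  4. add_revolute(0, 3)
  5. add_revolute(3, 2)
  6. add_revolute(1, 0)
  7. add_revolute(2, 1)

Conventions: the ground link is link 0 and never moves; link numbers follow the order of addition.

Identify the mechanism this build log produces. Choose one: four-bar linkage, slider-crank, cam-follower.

links: 4 (incl. ground); joints: 4 revolute, 0 prismatic, 0 higher (cam) pair, forming one closed loop
4 links in a single 4R loop → four-bar linkage

four-bar linkage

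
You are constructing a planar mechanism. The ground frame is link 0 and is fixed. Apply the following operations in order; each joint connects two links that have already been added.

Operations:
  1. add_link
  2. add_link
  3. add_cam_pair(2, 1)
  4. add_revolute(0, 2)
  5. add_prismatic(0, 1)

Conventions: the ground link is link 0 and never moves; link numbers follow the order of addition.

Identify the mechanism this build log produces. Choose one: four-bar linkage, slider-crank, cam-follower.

links: 3 (incl. ground); joints: 1 revolute, 1 prismatic, 1 higher (cam) pair, forming one closed loop
3 links, revolute + prismatic + higher pair in one loop → cam-follower

cam-follower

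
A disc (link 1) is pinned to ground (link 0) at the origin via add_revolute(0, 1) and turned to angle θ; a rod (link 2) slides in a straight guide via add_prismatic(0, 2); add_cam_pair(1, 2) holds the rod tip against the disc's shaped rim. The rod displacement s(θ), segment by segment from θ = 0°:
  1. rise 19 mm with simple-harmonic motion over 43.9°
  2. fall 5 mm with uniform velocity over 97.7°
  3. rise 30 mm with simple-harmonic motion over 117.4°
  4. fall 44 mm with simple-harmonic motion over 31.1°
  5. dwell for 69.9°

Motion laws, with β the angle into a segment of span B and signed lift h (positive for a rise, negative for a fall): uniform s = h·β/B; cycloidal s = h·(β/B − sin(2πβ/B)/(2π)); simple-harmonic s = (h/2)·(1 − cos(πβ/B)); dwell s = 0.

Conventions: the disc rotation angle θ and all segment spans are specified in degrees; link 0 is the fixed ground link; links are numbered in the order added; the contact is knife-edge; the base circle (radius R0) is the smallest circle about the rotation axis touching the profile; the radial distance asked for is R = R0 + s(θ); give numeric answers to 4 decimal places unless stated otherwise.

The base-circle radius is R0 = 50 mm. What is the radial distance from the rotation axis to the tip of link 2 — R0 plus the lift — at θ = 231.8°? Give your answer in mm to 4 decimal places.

segment 1 (0° to 43.9°, simple-harmonic, h = 19) is passed completely: s = 0.0000 + (19) = 19.0000
segment 2 (43.9° to 141.6°, uniform, h = -5) is passed completely: s = 19.0000 + (-5) = 14.0000
θ = 231.8° falls in segment 3 (141.6° to 259°, simple-harmonic, h = 30): β = 231.8 − 141.6 = 90.2°, B = 117.4°; Δs = 30/2·(1 − cos(π·0.7683)) = 26.1989; s = 14.0000 + 26.1989 = 40.1989
R = R0 + s = 50 + 40.1989 = 90.1989

90.1989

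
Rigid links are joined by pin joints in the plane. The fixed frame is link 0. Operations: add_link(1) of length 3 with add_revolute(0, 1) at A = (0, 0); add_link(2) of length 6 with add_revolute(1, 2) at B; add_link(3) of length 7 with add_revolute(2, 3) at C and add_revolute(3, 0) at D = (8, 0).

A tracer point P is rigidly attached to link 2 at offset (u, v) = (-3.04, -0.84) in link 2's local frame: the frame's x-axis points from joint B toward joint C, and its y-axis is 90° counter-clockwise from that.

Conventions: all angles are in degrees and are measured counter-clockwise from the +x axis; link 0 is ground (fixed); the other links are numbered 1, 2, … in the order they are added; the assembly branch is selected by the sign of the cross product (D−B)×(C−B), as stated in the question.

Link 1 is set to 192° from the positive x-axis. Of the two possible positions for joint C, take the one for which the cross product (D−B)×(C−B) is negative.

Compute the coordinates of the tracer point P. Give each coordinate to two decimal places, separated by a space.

A=(0,0), D=(8.00,0)
B = A + 3.00·(cos192°, sin192°) = (-2.9344, -0.6237)
|BD| = 10.9522
circle(B,6.00) ∩ circle(D,7.00): a=4.8826, h=3.4871
  candidates: C₊=(1.7417,3.1358) cross=38.192; C₋=(2.1388,-3.8271) cross=-38.192
  branch - wants cross < 0 → take C=(2.1388,-3.8271) (cross=-38.192)
ex = (C−B)/|BC| = (0.8455,-0.5339); ey = (0.5339,0.8455)
P = B + -3.04·ex + -0.84·ey = (-5.9534,0.2891)

-5.95 0.29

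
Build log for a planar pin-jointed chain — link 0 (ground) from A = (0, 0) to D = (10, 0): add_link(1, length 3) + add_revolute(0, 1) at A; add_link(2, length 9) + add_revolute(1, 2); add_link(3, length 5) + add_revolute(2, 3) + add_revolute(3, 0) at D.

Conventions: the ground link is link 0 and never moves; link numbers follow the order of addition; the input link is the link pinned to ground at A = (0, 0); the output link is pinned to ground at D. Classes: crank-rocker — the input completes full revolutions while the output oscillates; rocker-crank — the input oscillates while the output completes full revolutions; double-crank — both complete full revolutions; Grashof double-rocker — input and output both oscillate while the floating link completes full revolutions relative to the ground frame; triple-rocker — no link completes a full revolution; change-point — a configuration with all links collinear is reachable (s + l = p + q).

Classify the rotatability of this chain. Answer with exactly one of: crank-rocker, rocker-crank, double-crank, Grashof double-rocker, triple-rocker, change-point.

lengths: ground=10, input=3, coupler=9, output=5
sorted: s=3 (shortest), l=10 (longest), p+q=14
s + l = 13 vs p + q = 14
s + l < p + q (Grashof) with shortest = input link → crank-rocker

crank-rocker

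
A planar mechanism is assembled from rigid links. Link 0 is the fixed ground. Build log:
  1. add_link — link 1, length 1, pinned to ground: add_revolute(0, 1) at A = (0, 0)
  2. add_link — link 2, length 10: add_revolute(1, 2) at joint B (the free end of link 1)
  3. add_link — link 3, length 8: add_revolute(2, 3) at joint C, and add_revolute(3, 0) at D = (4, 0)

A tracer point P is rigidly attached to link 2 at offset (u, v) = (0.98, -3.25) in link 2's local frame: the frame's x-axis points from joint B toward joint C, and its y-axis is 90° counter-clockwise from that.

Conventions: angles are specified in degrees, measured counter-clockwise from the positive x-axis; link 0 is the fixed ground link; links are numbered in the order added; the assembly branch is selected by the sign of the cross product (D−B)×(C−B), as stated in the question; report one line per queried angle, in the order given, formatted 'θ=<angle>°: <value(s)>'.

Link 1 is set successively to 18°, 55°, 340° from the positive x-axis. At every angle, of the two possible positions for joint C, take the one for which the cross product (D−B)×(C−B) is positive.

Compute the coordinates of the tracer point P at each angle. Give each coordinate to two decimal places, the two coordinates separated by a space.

A=(0,0), D=(4.00,0)
θ=18°: B = A + 1.00·(cos18°, sin18°) = (0.9511, 0.3090)
θ=18°: |BD| = 3.0646
θ=18°: circle(B,10.00) ∩ circle(D,8.00): a=7.4059, h=6.7196
θ=18°:   candidates: C₊=(8.9968,6.2476) cross=20.593; C₋=(7.6416,-7.1231) cross=-20.593
θ=18°:   branch + wants cross > 0 → take C=(8.9968,6.2476) (cross=20.593)
θ=18°: ex = (C−B)/|BC| = (0.8046,0.5939); ey = (-0.5939,0.8046)
θ=18°: P = B + 0.98·ex + -3.25·ey = (3.6696,-1.7239)
θ=55°: B = A + 1.00·(cos55°, sin55°) = (0.5736, 0.8192)
θ=55°: |BD| = 3.5230
θ=55°: circle(B,10.00) ∩ circle(D,8.00): a=6.8708, h=7.2658
θ=55°:   candidates: C₊=(8.9455,6.2883) cross=25.597; C₋=(5.5666,-7.8451) cross=-25.597
θ=55°:   branch + wants cross > 0 → take C=(8.9455,6.2883) (cross=25.597)
θ=55°: ex = (C−B)/|BC| = (0.8372,0.5469); ey = (-0.5469,0.8372)
θ=55°: P = B + 0.98·ex + -3.25·ey = (3.1715,-1.3657)
θ=340°: B = A + 1.00·(cos340°, sin340°) = (0.9397, -0.3420)
θ=340°: |BD| = 3.0794
θ=340°: circle(B,10.00) ∩ circle(D,8.00): a=7.3851, h=6.7425
θ=340°:   candidates: C₊=(7.5302,7.1790) cross=20.763; C₋=(9.0279,-6.2225) cross=-20.763
θ=340°:   branch + wants cross > 0 → take C=(7.5302,7.1790) (cross=20.763)
θ=340°: ex = (C−B)/|BC| = (0.6590,0.7521); ey = (-0.7521,0.6590)
θ=340°: P = B + 0.98·ex + -3.25·ey = (4.0299,-1.7469)

θ=18°: 3.67 -1.72
θ=55°: 3.17 -1.37
θ=340°: 4.03 -1.75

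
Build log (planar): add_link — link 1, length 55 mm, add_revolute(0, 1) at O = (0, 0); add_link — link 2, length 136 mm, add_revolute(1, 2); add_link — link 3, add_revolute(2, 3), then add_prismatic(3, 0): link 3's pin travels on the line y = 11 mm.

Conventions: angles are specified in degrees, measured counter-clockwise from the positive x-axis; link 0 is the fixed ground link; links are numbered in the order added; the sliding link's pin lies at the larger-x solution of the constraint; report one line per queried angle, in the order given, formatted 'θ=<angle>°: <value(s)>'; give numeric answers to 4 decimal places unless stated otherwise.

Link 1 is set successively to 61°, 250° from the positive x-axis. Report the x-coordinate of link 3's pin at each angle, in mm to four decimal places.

geometry: r = 55 mm, L = 136 mm, e = 11 mm
θ=61°: crank pin P = (r cos θ, r sin θ) = (26.664529, 48.104084)
θ=61°: h = r sin θ − e = 48.104084 − 11 = 37.104084
θ=61°: x = r cos θ + √(L² − h²) = 26.664529 + 130.840693 = 157.505222
θ=250°: crank pin P = (r cos θ, r sin θ) = (-18.811108, -51.683094)
θ=250°: h = r sin θ − e = -51.683094 − 11 = -62.683094
θ=250°: x = r cos θ + √(L² − h²) = -18.811108 + 120.693122 = 101.882014

θ=61°: 157.5052
θ=250°: 101.8820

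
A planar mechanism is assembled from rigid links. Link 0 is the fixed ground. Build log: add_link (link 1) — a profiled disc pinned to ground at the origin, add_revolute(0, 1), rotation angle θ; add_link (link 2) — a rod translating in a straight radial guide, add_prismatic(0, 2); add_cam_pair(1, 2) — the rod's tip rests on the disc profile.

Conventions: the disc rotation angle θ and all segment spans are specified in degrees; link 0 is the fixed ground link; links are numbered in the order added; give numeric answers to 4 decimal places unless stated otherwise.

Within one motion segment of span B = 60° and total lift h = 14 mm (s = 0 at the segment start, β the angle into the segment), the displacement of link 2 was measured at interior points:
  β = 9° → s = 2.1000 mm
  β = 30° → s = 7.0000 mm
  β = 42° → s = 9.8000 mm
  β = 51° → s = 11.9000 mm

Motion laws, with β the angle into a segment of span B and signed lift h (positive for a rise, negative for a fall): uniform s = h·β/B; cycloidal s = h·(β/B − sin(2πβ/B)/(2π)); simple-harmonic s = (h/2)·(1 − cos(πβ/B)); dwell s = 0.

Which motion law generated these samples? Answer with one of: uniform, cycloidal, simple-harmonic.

candidates at β/B = r: uniform s = h·r (linear in β); cycloidal s = h·(r − sin(2πr)/(2π)); simple-harmonic s = (h/2)(1 − cos(πr))
β=9°: printed 2.1000 | uniform 2.1000, cycloidal 0.2974, simple-harmonic 0.7630
β=30°: printed 7.0000 | uniform 7.0000, cycloidal 7.0000, simple-harmonic 7.0000
β=42°: printed 9.8000 | uniform 9.8000, cycloidal 11.9191, simple-harmonic 11.1145
β=51°: printed 11.9000 | uniform 11.9000, cycloidal 13.7026, simple-harmonic 13.2370
only one law matches every sample → uniform

uniform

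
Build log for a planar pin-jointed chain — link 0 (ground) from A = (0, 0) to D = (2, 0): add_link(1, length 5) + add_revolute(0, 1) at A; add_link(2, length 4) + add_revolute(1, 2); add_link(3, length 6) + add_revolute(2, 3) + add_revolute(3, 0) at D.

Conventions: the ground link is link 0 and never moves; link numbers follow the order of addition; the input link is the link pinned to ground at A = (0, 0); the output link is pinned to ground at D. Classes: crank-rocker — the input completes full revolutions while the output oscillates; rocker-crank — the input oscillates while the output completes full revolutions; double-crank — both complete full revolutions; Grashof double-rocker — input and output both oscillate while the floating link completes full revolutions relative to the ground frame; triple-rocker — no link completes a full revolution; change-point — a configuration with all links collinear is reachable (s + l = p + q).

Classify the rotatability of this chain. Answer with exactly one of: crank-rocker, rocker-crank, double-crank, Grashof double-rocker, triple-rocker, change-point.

lengths: ground=2, input=5, coupler=4, output=6
sorted: s=2 (shortest), l=6 (longest), p+q=9
s + l = 8 vs p + q = 9
s + l < p + q (Grashof) with shortest = ground link → double-crank

double-crank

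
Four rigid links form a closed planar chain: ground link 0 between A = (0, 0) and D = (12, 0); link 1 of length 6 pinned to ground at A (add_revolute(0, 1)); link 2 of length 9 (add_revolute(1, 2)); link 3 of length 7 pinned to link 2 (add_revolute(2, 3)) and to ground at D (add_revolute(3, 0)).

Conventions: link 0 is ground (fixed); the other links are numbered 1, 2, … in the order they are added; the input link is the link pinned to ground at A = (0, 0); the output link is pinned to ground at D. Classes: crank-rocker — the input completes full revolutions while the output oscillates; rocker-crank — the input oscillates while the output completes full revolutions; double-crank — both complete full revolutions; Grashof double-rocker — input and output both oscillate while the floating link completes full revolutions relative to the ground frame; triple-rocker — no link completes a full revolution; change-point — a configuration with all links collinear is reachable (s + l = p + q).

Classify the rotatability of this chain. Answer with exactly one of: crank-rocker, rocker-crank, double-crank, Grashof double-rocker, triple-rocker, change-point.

lengths: ground=12, input=6, coupler=9, output=7
sorted: s=6 (shortest), l=12 (longest), p+q=16
s + l = 18 vs p + q = 16
s + l > p + q → non-Grashof → no link fully rotates → triple-rocker

triple-rocker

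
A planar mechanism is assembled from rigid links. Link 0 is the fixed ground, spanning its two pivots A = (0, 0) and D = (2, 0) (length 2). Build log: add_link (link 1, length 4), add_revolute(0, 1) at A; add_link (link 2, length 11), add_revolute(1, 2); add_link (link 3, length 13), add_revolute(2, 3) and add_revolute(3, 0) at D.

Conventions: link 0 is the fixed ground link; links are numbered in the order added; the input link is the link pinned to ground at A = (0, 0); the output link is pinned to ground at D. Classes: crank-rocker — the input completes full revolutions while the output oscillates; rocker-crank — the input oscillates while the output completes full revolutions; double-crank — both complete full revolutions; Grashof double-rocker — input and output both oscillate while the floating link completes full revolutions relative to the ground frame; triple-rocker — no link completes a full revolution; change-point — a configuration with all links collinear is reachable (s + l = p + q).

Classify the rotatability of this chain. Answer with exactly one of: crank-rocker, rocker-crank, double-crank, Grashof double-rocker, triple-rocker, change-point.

lengths: ground=2, input=4, coupler=11, output=13
sorted: s=2 (shortest), l=13 (longest), p+q=15
s + l = 15 vs p + q = 15
s + l = p + q → change-point (collinear configuration reachable)

change-point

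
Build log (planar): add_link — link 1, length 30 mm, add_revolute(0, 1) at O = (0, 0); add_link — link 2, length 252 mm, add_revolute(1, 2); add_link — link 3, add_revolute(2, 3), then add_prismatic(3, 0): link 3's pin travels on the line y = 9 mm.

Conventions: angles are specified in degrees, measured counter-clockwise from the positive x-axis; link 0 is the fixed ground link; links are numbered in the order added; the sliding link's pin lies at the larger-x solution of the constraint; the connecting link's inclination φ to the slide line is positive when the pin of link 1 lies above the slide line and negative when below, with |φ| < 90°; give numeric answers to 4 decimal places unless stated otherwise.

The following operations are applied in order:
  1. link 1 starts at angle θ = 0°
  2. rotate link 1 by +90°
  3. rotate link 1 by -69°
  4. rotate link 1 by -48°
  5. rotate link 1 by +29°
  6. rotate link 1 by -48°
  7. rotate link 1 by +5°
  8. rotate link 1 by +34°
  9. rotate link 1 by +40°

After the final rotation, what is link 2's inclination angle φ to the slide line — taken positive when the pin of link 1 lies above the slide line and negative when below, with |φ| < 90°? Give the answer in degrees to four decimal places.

geometry: r = 30 mm, L = 252 mm, e = 9 mm; θ starts at 0°
rotate link 1 by +90°: θ ← 0° +90° = 90°
rotate link 1 by -69°: θ ← 90° -69° = 21°
rotate link 1 by -48°: θ ← 21° -48° = -27°
rotate link 1 by +29°: θ ← -27° +29° = 2°
rotate link 1 by -48°: θ ← 2° -48° = -46°
rotate link 1 by +5°: θ ← -46° +5° = -41°
rotate link 1 by +34°: θ ← -41° +34° = -7°
rotate link 1 by +40°: θ ← -7° +40° = 33°
h = r sin θ − e = 16.339171 − 9 = 7.339171
sin φ = h / L = 7.339171 / 252 = 0.02912369
φ = arcsin(0.02912369) = 1.668901°

1.6689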